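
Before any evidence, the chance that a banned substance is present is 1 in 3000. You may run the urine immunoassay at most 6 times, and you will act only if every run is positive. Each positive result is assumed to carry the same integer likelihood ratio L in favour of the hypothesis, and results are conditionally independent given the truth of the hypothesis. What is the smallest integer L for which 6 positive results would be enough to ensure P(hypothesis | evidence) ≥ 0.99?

9

Prior odds = (1/3000)/(2999/3000) = 1/2999.
Target odds = 0.99/0.01 = 99.
Need L⁶ ≥ 99 ÷ (1/2999) = 296901.
8⁶ = 262144 < 296901 ≤ 531441 = 9⁶, so L = 9.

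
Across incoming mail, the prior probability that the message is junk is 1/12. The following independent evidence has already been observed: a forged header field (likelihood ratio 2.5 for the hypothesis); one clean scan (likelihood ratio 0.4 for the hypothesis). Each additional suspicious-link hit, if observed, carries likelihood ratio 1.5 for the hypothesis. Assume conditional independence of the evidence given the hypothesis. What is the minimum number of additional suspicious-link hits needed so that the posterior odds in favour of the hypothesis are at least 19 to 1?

Prior odds = (1/12)/(11/12) = 1/11.
Combined Bayes factor of the evidence already in hand = 2.5 × 0.4 = 1.
Odds after that evidence = (1/11) × 1 = 1/11.
Target odds = 19.
Need 1.5ⁿ ≥ 19 ÷ (1/11) = 209.
1.5¹³ = 1594323/8192 falls short of 209 but 1.5¹⁴ = 4782969/16384 reaches it, so n = 14.

14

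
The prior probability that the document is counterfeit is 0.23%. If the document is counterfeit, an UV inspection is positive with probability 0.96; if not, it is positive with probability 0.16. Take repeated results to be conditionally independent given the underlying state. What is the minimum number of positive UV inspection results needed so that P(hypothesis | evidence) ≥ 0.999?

8

Prior odds = 0.0023/0.9977 = 23/9977.
Likelihood ratio of a positive = 0.96/0.16 = 6.
Target posterior odds = 0.999/0.001 = 999.
Require 6ⁿ ≥ 999 ÷ (23/9977) = 9967023/23.
6⁷ = 279936 falls short of 9967023/23 but 6⁸ = 1679616 reaches it, so n = 8.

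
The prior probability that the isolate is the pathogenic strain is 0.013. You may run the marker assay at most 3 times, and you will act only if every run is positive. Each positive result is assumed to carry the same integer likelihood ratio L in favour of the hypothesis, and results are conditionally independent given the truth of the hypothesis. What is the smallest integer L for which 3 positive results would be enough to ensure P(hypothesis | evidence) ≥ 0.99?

20

Prior odds = 0.013/0.987 = 13/987.
Target odds = 0.99/0.01 = 99.
Need L³ ≥ 99 ÷ (13/987) = 97713/13.
19³ = 6859 < 97713/13 ≤ 8000 = 20³, so L = 20.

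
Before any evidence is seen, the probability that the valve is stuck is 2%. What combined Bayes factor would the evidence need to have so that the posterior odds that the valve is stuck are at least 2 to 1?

Prior odds = 0.02/0.98 = 1/49.
Target odds = 2.
Required Bayes factor = 2 ÷ (1/49) = 98.

98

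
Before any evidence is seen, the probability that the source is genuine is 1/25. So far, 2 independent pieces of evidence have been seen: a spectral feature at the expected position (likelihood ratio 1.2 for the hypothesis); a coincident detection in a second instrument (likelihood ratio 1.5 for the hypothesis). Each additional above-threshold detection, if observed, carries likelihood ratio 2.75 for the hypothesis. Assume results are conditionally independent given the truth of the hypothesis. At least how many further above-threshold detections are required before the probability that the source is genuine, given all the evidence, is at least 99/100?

Prior odds = 0.04/0.96 = 1/24.
Combined Bayes factor of the evidence already in hand = 1.2 × 1.5 = 1.8.
Odds after that evidence = (1/24) × 1.8 = 0.075.
Target odds = 0.99/0.01 = 99.
Need 2.75ⁿ ≥ 99 ÷ 0.075 = 1320.
2.75⁷ = 19487171/16384 falls short of 1320 but 2.75⁸ = 214358881/65536 reaches it, so n = 8.

8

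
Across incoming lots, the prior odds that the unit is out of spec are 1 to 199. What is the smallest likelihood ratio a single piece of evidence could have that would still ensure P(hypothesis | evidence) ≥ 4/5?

Prior odds = 1/199.
Target odds = 0.8/0.2 = 4.
Required Bayes factor = 4 ÷ (1/199) = 796.

796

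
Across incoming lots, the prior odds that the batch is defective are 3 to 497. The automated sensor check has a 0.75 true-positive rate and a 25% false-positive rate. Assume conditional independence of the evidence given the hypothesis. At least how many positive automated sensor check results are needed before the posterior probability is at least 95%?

Prior odds = 3/497.
Likelihood ratio of a positive result = 0.75/0.25 = 3.
Target odds: 0.95 ÷ 0.05 = 19.
Need (3/497) × 3ⁿ ≥ 19, i.e. 3ⁿ ≥ 9443/3.
3⁷ = 2187 falls short of 9443/3 but 3⁸ = 6561 reaches it, so n = 8.

8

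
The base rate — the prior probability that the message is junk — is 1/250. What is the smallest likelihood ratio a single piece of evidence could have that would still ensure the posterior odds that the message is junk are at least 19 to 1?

4731

Prior odds = 0.004/0.996 = 1/249.
Target odds = 19.
Required Bayes factor = 19 ÷ (1/249) = 4731.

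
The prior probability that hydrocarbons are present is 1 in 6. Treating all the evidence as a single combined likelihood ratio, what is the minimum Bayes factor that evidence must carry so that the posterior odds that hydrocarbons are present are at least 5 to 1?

25

Prior odds = (1/6)/(5/6) = 0.2.
Target odds = 5.
Required Bayes factor = 5 ÷ 0.2 = 25.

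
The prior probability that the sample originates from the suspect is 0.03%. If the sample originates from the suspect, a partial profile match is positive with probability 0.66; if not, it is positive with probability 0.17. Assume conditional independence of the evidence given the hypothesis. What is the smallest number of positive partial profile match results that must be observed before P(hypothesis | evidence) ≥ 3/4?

7

Prior odds: 0.0003 ÷ 0.9997 = 3/9997.
Likelihood ratio of a positive = 0.66/0.17 = 66/17.
Target posterior odds = 0.75/0.25 = 3.
Need (3/9997) × (66/17)ⁿ ≥ 3, i.e. (66/17)ⁿ ≥ 9997.
(66/17)⁶ ≈3424.29 falls short of 9997 but (66/17)⁷ ≈13294.3 reaches it, so n = 7.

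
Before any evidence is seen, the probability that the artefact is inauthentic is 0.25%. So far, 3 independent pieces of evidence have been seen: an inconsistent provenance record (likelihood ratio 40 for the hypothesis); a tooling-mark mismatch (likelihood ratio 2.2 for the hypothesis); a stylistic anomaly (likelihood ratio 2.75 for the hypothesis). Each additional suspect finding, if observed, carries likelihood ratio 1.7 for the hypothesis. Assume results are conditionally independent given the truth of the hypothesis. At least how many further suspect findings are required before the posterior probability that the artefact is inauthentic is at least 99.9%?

Prior odds = 0.0025/0.9975 = 1/399.
Combined Bayes factor of the evidence already in hand = 40 × 2.2 × 2.75 = 242.
Odds after that evidence = (1/399) × 242 = 242/399.
Target odds = 0.999/0.001 = 999.
Need 1.7ⁿ ≥ 999 ÷ (242/399) = 398601/242.
1.7¹³ ≈990.458 falls short of 398601/242 but 1.7¹⁴ ≈1683.78 reaches it, so n = 14.

14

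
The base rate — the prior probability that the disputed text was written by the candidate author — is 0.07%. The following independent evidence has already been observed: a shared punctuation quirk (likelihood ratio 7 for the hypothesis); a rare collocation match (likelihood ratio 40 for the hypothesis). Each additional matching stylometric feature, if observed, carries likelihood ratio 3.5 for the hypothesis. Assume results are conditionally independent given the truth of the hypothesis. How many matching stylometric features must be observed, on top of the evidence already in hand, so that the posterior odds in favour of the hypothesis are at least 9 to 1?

Prior odds = 0.0007/0.9993 = 7/9993.
Combined Bayes factor of the evidence already in hand = 7 × 40 = 280.
Odds after that evidence = (7/9993) × 280 = 1960/9993.
Target odds = 9.
Need 3.5ⁿ ≥ 9 ÷ (1960/9993) = 89937/1960.
3.5³ = 42.875 falls short of 89937/1960 but 3.5⁴ = 150.0625 reaches it, so n = 4.

4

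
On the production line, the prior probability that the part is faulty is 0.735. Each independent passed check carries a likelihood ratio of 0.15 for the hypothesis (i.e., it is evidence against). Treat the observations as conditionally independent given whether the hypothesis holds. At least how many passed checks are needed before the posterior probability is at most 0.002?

4

Prior odds = 0.735/0.265 = 147/53.
Likelihood ratio per passed check = 0.15.
Target posterior odds = 0.002/0.998 = 1/499.
Need (147/53) × 0.15ⁿ ≤ 1/499, i.e. 0.15ⁿ ≤ 53/73353.
0.15³ = 0.003375 is still above 53/73353 but 0.15⁴ = 81/160000 is at or below it, so n = 4.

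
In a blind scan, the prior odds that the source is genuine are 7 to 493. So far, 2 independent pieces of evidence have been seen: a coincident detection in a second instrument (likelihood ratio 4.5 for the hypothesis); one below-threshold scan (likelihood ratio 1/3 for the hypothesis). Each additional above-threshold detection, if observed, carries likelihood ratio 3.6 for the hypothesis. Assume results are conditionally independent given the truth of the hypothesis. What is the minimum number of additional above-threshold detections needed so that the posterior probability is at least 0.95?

Prior odds = 7/493.
Combined Bayes factor of the evidence already in hand = 4.5 × (1/3) = 1.5.
Odds after that evidence = (7/493) × 1.5 = 21/986.
Target odds = 0.95/0.05 = 19.
Need 3.6ⁿ ≥ 19 ÷ (21/986) = 18734/21.
3.6⁵ = 604.66176 falls short of 18734/21 but 3.6⁶ = 34012224/15625 reaches it, so n = 6.

6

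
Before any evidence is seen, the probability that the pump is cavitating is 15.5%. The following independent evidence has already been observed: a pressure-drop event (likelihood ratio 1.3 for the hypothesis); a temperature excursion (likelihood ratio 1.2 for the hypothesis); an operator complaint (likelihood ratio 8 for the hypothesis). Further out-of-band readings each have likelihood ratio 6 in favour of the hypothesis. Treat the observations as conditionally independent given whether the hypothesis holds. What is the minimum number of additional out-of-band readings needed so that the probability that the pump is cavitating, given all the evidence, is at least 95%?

Prior odds = 0.155/0.845 = 31/169.
Combined Bayes factor of the evidence already in hand = 1.3 × 1.2 × 8 = 12.48.
Odds after that evidence = (31/169) × 12.48 = 744/325.
Target odds = 0.95/0.05 = 19.
Need 6ⁿ ≥ 19 ÷ (744/325) = 6175/744.
6¹ = 6 falls short of 6175/744 but 6² = 36 reaches it, so n = 2.

2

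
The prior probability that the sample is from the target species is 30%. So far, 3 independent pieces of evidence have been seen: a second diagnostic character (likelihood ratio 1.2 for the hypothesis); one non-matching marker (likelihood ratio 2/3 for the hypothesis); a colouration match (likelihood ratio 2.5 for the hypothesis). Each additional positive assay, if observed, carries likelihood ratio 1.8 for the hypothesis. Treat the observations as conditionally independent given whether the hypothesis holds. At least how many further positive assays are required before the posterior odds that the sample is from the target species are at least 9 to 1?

Prior odds = 0.3/0.7 = 3/7.
Combined Bayes factor of the evidence already in hand = 1.2 × (2/3) × 2.5 = 2.
Odds after that evidence = (3/7) × 2 = 6/7.
Target odds = 9.
Need 1.8ⁿ ≥ 9 ÷ (6/7) = 10.5.
1.8⁴ = 10.4976 falls short of 10.5 but 1.8⁵ = 18.89568 reaches it, so n = 5.

5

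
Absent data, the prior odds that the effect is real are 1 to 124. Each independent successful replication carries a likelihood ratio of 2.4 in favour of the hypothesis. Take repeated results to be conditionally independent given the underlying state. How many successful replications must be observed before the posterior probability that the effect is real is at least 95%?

Prior odds = 1/124.
Likelihood ratio per successful replication = 2.4.
Target odds: 0.95 ÷ 0.05 = 19.
Need (1/124) × 2.4ⁿ ≥ 19, i.e. 2.4ⁿ ≥ 2356.
2.4⁸ = 429981696/390625 falls short of 2356 but 2.4⁹ ≈2641.81 reaches it, so n = 9.

9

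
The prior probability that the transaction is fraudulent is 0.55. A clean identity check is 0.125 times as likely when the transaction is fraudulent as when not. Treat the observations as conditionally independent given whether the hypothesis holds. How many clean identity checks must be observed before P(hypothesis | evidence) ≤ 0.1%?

4

Prior odds = 0.55/0.45 = 11/9.
Likelihood ratio per clean identity check = 0.125.
Target posterior odds = 0.001/0.999 = 1/999.
Require 0.125ⁿ ≤ 1/999 ÷ (11/9) = 1/1221.
0.125³ = 0.001953125 is still above 1/1221 but 0.125⁴ = 1/4096 is at or below it, so n = 4.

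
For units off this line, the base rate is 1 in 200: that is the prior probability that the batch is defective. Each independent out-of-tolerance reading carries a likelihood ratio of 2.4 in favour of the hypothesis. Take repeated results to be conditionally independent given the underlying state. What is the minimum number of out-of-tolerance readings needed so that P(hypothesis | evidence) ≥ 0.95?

Prior odds = 0.005/0.995 = 1/199.
Likelihood ratio per out-of-tolerance reading = 2.4.
Target posterior odds = 0.95/0.05 = 19.
Need (1/199) × 2.4ⁿ ≥ 19, i.e. 2.4ⁿ ≥ 3781.
2.4⁹ ≈2641.81 falls short of 3781 but 2.4¹⁰ ≈6340.34 reaches it, so n = 10.

10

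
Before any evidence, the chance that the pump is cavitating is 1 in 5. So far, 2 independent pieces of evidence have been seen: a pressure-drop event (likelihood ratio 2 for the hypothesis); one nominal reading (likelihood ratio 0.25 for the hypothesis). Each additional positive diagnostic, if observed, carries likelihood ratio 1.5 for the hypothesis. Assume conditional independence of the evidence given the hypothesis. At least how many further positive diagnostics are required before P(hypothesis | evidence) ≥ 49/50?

Prior odds = 0.2/0.8 = 0.25.
Combined Bayes factor of the evidence already in hand = 2 × 0.25 = 0.5.
Odds after that evidence = 0.25 × 0.5 = 0.125.
Target odds = 0.98/0.02 = 49.
Need 1.5ⁿ ≥ 49 ÷ 0.125 = 392.
1.5¹⁴ = 4782969/16384 falls short of 392 but 1.5¹⁵ = 14348907/32768 reaches it, so n = 15.

15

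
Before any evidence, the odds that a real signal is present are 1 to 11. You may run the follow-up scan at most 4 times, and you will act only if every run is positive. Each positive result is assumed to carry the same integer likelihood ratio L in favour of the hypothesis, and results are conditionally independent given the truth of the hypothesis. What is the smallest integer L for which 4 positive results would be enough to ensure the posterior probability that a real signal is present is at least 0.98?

Prior odds = 1/11.
Target odds = 0.98/0.02 = 49.
Need L⁴ ≥ 49 ÷ (1/11) = 539.
4⁴ = 256 < 539 ≤ 625 = 5⁴, so L = 5.

5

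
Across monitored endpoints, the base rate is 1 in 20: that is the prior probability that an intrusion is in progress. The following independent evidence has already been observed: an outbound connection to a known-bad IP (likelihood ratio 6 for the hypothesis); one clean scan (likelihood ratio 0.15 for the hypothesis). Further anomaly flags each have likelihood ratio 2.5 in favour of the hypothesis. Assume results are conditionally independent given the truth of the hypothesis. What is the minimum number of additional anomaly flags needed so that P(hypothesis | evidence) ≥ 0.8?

5

Prior odds = 0.05/0.95 = 1/19.
Combined Bayes factor of the evidence already in hand = 6 × 0.15 = 0.9.
Odds after that evidence = (1/19) × 0.9 = 9/190.
Target odds = 0.8/0.2 = 4.
Need 2.5ⁿ ≥ 4 ÷ (9/190) = 760/9.
2.5⁴ = 39.0625 falls short of 760/9 but 2.5⁵ = 97.65625 reaches it, so n = 5.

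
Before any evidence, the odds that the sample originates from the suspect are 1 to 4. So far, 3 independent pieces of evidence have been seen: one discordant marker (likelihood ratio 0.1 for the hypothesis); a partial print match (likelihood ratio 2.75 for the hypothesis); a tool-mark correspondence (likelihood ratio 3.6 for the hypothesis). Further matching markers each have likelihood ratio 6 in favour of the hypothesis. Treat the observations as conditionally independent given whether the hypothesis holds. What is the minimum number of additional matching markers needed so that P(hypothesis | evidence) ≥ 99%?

Prior odds = 0.25.
Combined Bayes factor of the evidence already in hand = 0.1 × 2.75 × 3.6 = 0.99.
Odds after that evidence = 0.25 × 0.99 = 0.2475.
Target odds = 0.99/0.01 = 99.
Need 6ⁿ ≥ 99 ÷ 0.2475 = 400.
6³ = 216 falls short of 400 but 6⁴ = 1296 reaches it, so n = 4.

4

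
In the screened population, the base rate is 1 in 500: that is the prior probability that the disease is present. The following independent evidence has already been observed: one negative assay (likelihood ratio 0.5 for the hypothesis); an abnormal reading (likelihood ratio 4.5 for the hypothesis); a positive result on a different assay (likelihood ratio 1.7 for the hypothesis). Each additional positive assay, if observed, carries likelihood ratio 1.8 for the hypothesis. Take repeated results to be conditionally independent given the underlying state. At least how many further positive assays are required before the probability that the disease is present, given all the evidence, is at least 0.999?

21

Prior odds = 0.002/0.998 = 1/499.
Combined Bayes factor of the evidence already in hand = 0.5 × 4.5 × 1.7 = 3.825.
Odds after that evidence = (1/499) × 3.825 = 153/19960.
Target odds = 0.999/0.001 = 999.
Need 1.8ⁿ ≥ 999 ÷ (153/19960) = 2215560/17.
1.8²⁰ ≈127482 falls short of 2215560/17 but 1.8²¹ ≈229468 reaches it, so n = 21.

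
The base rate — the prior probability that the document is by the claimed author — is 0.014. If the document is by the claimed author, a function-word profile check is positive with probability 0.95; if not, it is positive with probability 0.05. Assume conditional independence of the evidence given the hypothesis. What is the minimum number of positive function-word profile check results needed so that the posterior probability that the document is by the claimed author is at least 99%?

Prior odds = 0.014/0.986 = 7/493.
Likelihood ratio of a positive = 0.95/0.05 = 19.
Target posterior odds = 0.99/0.01 = 99.
Need (7/493) × 19ⁿ ≥ 99, i.e. 19ⁿ ≥ 48807/7.
19³ = 6859 falls short of 48807/7 but 19⁴ = 130321 reaches it, so n = 4.

4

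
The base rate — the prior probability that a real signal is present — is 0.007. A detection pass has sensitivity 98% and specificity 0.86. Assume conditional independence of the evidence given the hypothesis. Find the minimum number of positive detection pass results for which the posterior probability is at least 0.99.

5

Prior odds = 0.007/0.993 = 7/993.
False-positive rate = 1 − 0.86 = 0.14; likelihood ratio of a positive = 0.98/0.14 = 7.
Target odds: 0.99 ÷ 0.01 = 99.
Require 7ⁿ ≥ 99 ÷ (7/993) = 98307/7.
7⁴ = 2401 falls short of 98307/7 but 7⁵ = 16807 reaches it, so n = 5.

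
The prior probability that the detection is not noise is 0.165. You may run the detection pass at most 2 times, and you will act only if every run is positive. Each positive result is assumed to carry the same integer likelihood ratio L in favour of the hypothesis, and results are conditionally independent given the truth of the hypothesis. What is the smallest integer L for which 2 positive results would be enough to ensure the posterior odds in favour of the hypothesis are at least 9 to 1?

7

Prior odds = 0.165/0.835 = 33/167.
Target odds = 9.
Need L² ≥ 9 ÷ (33/167) = 501/11.
6² = 36 < 501/11 ≤ 49 = 7², so L = 7.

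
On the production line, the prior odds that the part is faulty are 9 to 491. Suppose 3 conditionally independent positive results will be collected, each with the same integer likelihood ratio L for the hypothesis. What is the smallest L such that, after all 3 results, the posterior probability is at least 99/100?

18

Prior odds = 9/491.
Target odds = 0.99/0.01 = 99.
Need L³ ≥ 99 ÷ (9/491) = 5401.
17³ = 4913 < 5401 ≤ 5832 = 18³, so L = 18.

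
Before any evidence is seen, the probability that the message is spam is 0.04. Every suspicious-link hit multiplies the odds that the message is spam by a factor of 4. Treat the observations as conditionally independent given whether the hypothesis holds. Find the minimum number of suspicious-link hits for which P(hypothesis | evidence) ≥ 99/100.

Prior odds: 0.04 ÷ 0.96 = 1/24.
Likelihood ratio per suspicious-link hit = 4.
Target odds: 0.99 ÷ 0.01 = 99.
Require 4ⁿ ≥ 99 ÷ (1/24) = 2376.
4⁵ = 1024 falls short of 2376 but 4⁶ = 4096 reaches it, so n = 6.

6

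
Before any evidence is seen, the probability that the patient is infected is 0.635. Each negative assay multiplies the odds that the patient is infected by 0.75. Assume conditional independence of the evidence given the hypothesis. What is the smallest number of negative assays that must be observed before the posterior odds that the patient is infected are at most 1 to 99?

18

Prior odds = 0.635/0.365 = 127/73.
Likelihood ratio per negative assay = 0.75.
Target odds = 1/99.
Require 0.75ⁿ ≤ 1/99 ÷ (127/73) = 73/12573.
0.75¹⁷ ≈0.00751695 is still above 73/12573 but 0.75¹⁸ ≈0.00563771 is at or below it, so n = 18.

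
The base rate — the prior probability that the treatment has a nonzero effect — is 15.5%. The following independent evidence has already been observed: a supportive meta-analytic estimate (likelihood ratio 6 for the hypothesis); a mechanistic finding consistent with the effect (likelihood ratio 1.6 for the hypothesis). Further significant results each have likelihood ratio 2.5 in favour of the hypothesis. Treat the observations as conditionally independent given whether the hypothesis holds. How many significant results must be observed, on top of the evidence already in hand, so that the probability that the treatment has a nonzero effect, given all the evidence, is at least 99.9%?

7

Prior odds = 0.155/0.845 = 31/169.
Combined Bayes factor of the evidence already in hand = 6 × 1.6 = 9.6.
Odds after that evidence = (31/169) × 9.6 = 1488/845.
Target odds = 0.999/0.001 = 999.
Need 2.5ⁿ ≥ 999 ÷ (1488/845) = 281385/496.
2.5⁶ = 244.140625 falls short of 281385/496 but 2.5⁷ = 610.3515625 reaches it, so n = 7.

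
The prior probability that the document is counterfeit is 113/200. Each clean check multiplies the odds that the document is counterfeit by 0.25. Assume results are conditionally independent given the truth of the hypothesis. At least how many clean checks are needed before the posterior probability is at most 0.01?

4

Prior odds = 0.565/0.435 = 113/87.
Likelihood ratio per clean check = 0.25.
Target posterior odds = 0.01/0.99 = 1/99.
Need (113/87) × 0.25ⁿ ≤ 1/99, i.e. 0.25ⁿ ≤ 29/3729.
0.25³ = 0.015625 is still above 29/3729 but 0.25⁴ = 0.00390625 is at or below it, so n = 4.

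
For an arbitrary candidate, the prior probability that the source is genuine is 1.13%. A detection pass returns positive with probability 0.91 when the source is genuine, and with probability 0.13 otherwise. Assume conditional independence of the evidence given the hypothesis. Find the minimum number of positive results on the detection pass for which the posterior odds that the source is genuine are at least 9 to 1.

Prior odds = 0.0113/0.9887 = 113/9887.
Likelihood ratio of a positive result = 0.91/0.13 = 7.
Target odds = 9.
Require 7ⁿ ≥ 9 ÷ (113/9887) = 88983/113.
7³ = 343 falls short of 88983/113 but 7⁴ = 2401 reaches it, so n = 4.

4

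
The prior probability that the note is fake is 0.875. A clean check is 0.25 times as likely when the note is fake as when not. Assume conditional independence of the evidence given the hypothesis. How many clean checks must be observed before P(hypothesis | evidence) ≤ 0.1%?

Prior odds: 0.875 ÷ 0.125 = 7.
Likelihood ratio per clean check = 0.25.
Target posterior odds = 0.001/0.999 = 1/999.
Need 7 × 0.25ⁿ ≤ 1/999, i.e. 0.25ⁿ ≤ 1/6993.
0.25⁶ = 1/4096 is still above 1/6993 but 0.25⁷ = 1/16384 is at or below it, so n = 7.

7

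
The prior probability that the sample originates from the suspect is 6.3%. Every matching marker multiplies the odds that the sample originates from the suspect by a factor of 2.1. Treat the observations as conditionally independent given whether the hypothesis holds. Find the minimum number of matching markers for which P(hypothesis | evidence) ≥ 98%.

Prior odds = 0.063/0.937 = 63/937.
Likelihood ratio per matching marker = 2.1.
Target odds: 0.98 ÷ 0.02 = 49.
Need (63/937) × 2.1ⁿ ≥ 49, i.e. 2.1ⁿ ≥ 6559/9.
2.1⁸ ≈378.229 falls short of 6559/9 but 2.1⁹ ≈794.28 reaches it, so n = 9.

9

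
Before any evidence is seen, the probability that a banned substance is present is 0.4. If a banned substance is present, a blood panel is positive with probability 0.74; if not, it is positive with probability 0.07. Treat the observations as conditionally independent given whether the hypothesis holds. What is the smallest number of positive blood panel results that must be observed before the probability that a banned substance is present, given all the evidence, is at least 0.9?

Prior odds: 0.4 ÷ 0.6 = 2/3.
Likelihood ratio of a positive = 0.74/0.07 = 74/7.
Target odds: 0.9 ÷ 0.1 = 9.
Require (74/7)ⁿ ≥ 9 ÷ (2/3) = 13.5.
(74/7)¹ = 74/7 falls short of 13.5 but (74/7)² = 5476/49 reaches it, so n = 2.

2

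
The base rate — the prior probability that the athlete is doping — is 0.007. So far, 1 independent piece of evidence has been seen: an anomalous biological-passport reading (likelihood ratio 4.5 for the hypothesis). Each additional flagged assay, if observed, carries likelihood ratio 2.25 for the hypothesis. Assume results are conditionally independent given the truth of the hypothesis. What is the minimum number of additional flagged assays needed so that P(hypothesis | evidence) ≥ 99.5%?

Prior odds = 0.007/0.993 = 7/993.
Bayes factor of the evidence already in hand = 4.5.
Odds after that evidence = (7/993) × 4.5 = 21/662.
Target odds = 0.995/0.005 = 199.
Need 2.25ⁿ ≥ 199 ÷ (21/662) = 131738/21.
2.25¹⁰ ≈3325.26 falls short of 131738/21 but 2.25¹¹ ≈7481.83 reaches it, so n = 11.

11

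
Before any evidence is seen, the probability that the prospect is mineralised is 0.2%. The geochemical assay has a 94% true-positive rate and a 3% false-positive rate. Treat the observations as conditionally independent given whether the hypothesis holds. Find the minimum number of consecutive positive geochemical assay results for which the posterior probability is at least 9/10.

Prior odds: 0.002 ÷ 0.998 = 1/499.
Likelihood ratio of a positive result = 0.94/0.03 = 94/3.
Target posterior odds = 0.9/0.1 = 9.
Need (1/499) × (94/3)ⁿ ≥ 9, i.e. (94/3)ⁿ ≥ 4491.
(94/3)² = 8836/9 falls short of 4491 but (94/3)³ = 830584/27 reaches it, so n = 3.

3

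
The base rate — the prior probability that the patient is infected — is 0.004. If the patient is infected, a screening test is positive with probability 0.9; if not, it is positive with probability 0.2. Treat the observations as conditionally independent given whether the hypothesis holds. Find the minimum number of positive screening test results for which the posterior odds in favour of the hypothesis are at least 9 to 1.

Prior odds = 0.004/0.996 = 1/249.
Likelihood ratio of a positive = 0.9/0.2 = 4.5.
Target odds = 9.
Need (1/249) × 4.5ⁿ ≥ 9, i.e. 4.5ⁿ ≥ 2241.
4.5⁵ = 1845.28125 falls short of 2241 but 4.5⁶ = 8303.765625 reaches it, so n = 6.

6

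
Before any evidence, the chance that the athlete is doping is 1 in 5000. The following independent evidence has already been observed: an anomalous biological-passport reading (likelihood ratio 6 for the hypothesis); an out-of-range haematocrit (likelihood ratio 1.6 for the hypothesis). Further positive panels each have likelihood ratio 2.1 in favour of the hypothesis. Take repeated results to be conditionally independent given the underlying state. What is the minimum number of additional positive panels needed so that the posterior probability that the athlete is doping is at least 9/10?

Prior odds = 0.0002/0.9998 = 1/4999.
Combined Bayes factor of the evidence already in hand = 6 × 1.6 = 9.6.
Odds after that evidence = (1/4999) × 9.6 = 48/24995.
Target odds = 0.9/0.1 = 9.
Need 2.1ⁿ ≥ 9 ÷ (48/24995) = 4686.5625.
2.1¹¹ ≈3502.78 falls short of 4686.5625 but 2.1¹² ≈7355.83 reaches it, so n = 12.

12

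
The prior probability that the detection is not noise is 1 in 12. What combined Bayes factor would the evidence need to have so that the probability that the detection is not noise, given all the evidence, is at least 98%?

Prior odds = (1/12)/(11/12) = 1/11.
Target odds = 0.98/0.02 = 49.
Required Bayes factor = 49 ÷ (1/11) = 539.

539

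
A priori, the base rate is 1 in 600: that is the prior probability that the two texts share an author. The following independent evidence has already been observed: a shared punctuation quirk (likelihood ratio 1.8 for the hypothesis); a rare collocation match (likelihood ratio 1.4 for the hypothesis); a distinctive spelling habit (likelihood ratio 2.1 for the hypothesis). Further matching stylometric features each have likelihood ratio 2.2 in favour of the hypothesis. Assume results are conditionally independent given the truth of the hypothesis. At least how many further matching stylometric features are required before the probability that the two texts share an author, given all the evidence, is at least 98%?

11

Prior odds = (1/600)/(599/600) = 1/599.
Combined Bayes factor of the evidence already in hand = 1.8 × 1.4 × 2.1 = 5.292.
Odds after that evidence = (1/599) × 5.292 = 1323/149750.
Target odds = 0.98/0.02 = 49.
Need 2.2ⁿ ≥ 49 ÷ (1323/149750) = 149750/27.
2.2¹⁰ ≈2655.99 falls short of 149750/27 but 2.2¹¹ ≈5843.18 reaches it, so n = 11.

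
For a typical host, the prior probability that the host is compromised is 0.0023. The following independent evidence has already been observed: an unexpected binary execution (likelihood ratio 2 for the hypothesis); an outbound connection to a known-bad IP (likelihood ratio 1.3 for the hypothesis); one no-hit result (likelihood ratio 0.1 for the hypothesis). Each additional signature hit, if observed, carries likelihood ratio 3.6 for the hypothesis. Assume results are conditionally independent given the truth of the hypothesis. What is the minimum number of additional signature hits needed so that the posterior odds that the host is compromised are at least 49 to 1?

9

Prior odds = 0.0023/0.9977 = 23/9977.
Combined Bayes factor of the evidence already in hand = 2 × 1.3 × 0.1 = 0.26.
Odds after that evidence = (23/9977) × 0.26 = 299/498850.
Target odds = 49.
Need 3.6ⁿ ≥ 49 ÷ (299/498850) = 24443650/299.
3.6⁸ ≈28211.1 falls short of 24443650/299 but 3.6⁹ ≈101560 reaches it, so n = 9.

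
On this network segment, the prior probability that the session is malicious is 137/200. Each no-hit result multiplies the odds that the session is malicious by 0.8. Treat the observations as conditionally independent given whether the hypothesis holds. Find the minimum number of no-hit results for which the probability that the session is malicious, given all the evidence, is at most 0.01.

Prior odds: 0.685 ÷ 0.315 = 137/63.
Likelihood ratio per no-hit result = 0.8.
Target odds: 0.01 ÷ 0.99 = 1/99.
Need (137/63) × 0.8ⁿ ≤ 1/99, i.e. 0.8ⁿ ≤ 7/1507.
0.8²⁴ ≈0.00472237 is still above 7/1507 but 0.8²⁵ ≈0.00377789 is at or below it, so n = 25.

25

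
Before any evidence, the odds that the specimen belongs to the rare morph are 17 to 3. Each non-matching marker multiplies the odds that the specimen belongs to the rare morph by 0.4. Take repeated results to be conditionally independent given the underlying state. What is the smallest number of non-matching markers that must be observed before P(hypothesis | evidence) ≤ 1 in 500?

9

Prior odds = 17/3.
Likelihood ratio per non-matching marker = 0.4.
Target odds: 0.002 ÷ 0.998 = 1/499.
Require 0.4ⁿ ≤ 1/499 ÷ (17/3) = 3/8483.
0.4⁸ = 256/390625 is still above 3/8483 but 0.4⁹ = 512/1953125 is at or below it, so n = 9.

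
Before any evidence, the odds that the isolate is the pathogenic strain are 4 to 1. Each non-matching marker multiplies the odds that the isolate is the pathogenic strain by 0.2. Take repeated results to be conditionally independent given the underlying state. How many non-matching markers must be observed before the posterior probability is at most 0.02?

4

Prior odds = 4.
Likelihood ratio per non-matching marker = 0.2.
Target odds: 0.02 ÷ 0.98 = 1/49.
Need 4 × 0.2ⁿ ≤ 1/49, i.e. 0.2ⁿ ≤ 1/196.
0.2³ = 0.008 is still above 1/196 but 0.2⁴ = 0.0016 is at or below it, so n = 4.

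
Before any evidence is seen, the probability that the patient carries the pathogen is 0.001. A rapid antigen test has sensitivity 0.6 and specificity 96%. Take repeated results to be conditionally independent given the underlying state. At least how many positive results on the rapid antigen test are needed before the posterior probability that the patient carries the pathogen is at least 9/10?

Prior odds = 0.001/0.999 = 1/999.
False-positive rate = 1 − 0.96 = 0.04; likelihood ratio of a positive = 0.6/0.04 = 15.
Target posterior odds = 0.9/0.1 = 9.
Need (1/999) × 15ⁿ ≥ 9, i.e. 15ⁿ ≥ 8991.
15³ = 3375 falls short of 8991 but 15⁴ = 50625 reaches it, so n = 4.

4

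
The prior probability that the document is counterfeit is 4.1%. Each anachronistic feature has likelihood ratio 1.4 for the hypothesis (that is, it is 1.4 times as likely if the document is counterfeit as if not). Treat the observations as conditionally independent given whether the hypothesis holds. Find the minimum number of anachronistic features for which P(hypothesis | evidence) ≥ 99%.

24

Prior odds: 0.041 ÷ 0.959 = 41/959.
Likelihood ratio per anachronistic feature = 1.4.
Target odds: 0.99 ÷ 0.01 = 99.
Require 1.4ⁿ ≥ 99 ÷ (41/959) = 94941/41.
1.4²³ ≈2295.86 falls short of 94941/41 but 1.4²⁴ ≈3214.2 reaches it, so n = 24.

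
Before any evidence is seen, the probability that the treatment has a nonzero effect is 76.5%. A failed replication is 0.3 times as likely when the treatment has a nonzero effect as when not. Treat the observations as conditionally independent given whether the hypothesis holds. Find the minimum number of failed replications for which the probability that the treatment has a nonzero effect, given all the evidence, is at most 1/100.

5

Prior odds: 0.765 ÷ 0.235 = 153/47.
Likelihood ratio per failed replication = 0.3.
Target posterior odds = 0.01/0.99 = 1/99.
Need (153/47) × 0.3ⁿ ≤ 1/99, i.e. 0.3ⁿ ≤ 47/15147.
0.3⁴ = 0.0081 is still above 47/15147 but 0.3⁵ = 243/100000 is at or below it, so n = 5.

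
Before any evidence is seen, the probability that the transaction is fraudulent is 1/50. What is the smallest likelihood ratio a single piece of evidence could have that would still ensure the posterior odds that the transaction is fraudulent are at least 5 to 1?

Prior odds = 0.02/0.98 = 1/49.
Target odds = 5.
Required Bayes factor = 5 ÷ (1/49) = 245.

245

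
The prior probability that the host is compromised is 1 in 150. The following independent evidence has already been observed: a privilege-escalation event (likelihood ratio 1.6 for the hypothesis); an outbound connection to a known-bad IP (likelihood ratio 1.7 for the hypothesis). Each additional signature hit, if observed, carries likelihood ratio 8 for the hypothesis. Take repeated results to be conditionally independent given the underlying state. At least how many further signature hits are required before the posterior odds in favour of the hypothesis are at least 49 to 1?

Prior odds = (1/150)/(149/150) = 1/149.
Combined Bayes factor of the evidence already in hand = 1.6 × 1.7 = 2.72.
Odds after that evidence = (1/149) × 2.72 = 68/3725.
Target odds = 49.
Need 8ⁿ ≥ 49 ÷ (68/3725) = 182525/68.
8³ = 512 falls short of 182525/68 but 8⁴ = 4096 reaches it, so n = 4.

4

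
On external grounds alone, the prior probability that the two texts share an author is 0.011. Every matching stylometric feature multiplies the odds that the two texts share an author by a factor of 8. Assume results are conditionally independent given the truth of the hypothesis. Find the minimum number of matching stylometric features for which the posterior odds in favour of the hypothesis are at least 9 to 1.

4

Prior odds: 0.011 ÷ 0.989 = 11/989.
Likelihood ratio per matching stylometric feature = 8.
Target odds = 9.
Need (11/989) × 8ⁿ ≥ 9, i.e. 8ⁿ ≥ 8901/11.
8³ = 512 falls short of 8901/11 but 8⁴ = 4096 reaches it, so n = 4.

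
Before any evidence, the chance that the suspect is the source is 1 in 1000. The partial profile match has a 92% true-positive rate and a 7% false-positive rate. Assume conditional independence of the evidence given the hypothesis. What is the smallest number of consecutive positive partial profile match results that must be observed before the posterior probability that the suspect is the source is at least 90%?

4

Prior odds = 0.001/0.999 = 1/999.
Likelihood ratio of a positive result = 0.92/0.07 = 92/7.
Target posterior odds = 0.9/0.1 = 9.
Require (92/7)ⁿ ≥ 9 ÷ (1/999) = 8991.
(92/7)³ = 778688/343 falls short of 8991 but (92/7)⁴ = 71639296/2401 reaches it, so n = 4.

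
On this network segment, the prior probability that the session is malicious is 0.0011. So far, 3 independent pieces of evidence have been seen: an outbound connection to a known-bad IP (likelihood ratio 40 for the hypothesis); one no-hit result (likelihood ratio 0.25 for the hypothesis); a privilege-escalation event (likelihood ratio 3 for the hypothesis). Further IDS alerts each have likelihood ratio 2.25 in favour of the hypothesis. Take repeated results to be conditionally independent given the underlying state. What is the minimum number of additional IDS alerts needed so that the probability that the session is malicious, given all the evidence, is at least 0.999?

13

Prior odds = 0.0011/0.9989 = 11/9989.
Combined Bayes factor of the evidence already in hand = 40 × 0.25 × 3 = 30.
Odds after that evidence = (11/9989) × 30 = 330/9989.
Target odds = 0.999/0.001 = 999.
Need 2.25ⁿ ≥ 999 ÷ (330/9989) = 3326337/110.
2.25¹² ≈16834.1 falls short of 3326337/110 but 2.25¹³ ≈37876.8 reaches it, so n = 13.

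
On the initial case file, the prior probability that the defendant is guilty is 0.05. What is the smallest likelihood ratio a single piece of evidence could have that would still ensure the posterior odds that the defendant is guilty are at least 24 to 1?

456

Prior odds = 0.05/0.95 = 1/19.
Target odds = 24.
Required Bayes factor = 24 ÷ (1/19) = 456.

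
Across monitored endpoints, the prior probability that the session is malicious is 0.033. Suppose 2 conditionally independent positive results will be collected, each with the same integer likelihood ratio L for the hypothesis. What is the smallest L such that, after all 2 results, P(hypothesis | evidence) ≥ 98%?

Prior odds = 0.033/0.967 = 33/967.
Target odds = 0.98/0.02 = 49.
Need L² ≥ 49 ÷ (33/967) = 47383/33.
37² = 1369 < 47383/33 ≤ 1444 = 38², so L = 38.

38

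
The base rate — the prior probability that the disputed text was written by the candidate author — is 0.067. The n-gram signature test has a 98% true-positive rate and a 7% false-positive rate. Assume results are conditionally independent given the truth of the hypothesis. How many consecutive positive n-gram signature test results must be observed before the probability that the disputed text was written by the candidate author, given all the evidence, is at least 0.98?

3

Prior odds = 0.067/0.933 = 67/933.
Likelihood ratio of a positive result = 0.98/0.07 = 14.
Target odds: 0.98 ÷ 0.02 = 49.
Need (67/933) × 14ⁿ ≥ 49, i.e. 14ⁿ ≥ 45717/67.
14² = 196 falls short of 45717/67 but 14³ = 2744 reaches it, so n = 3.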